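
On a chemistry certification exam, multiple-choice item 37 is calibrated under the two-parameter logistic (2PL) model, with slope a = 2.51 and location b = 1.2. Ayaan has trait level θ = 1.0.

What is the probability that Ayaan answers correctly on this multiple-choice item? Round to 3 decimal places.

0.377

P(θ) = 1 / (1 + exp(−a(θ − b)))
Exponent: 2.51 × (1.0 − 1.2) = -0.5020
1/(1 + e^{0.5020}) = 0.3771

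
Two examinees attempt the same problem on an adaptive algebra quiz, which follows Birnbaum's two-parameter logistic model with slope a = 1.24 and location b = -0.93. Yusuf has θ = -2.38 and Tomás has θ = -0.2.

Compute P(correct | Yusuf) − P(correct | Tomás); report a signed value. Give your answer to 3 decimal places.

-0.570

P(θ) = 1 / (1 + exp(−a(θ − b)))
P(Yusuf) = 0.1421  [exponent -1.7980]
P(Tomás) = 0.7120  [exponent 0.9052]
Difference = 0.1421 − 0.7120 = -0.5699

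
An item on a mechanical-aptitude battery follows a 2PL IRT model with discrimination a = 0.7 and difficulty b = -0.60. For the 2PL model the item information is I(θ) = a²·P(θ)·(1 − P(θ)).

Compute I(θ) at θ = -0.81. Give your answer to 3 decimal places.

P = 1/(1+e^{0.1470}) = 0.4633
P(1−P) = 0.4633 × 0.5367 = 0.2487
I = a² × P(1−P) = 0.7² × 0.2487 = 0.12184

0.122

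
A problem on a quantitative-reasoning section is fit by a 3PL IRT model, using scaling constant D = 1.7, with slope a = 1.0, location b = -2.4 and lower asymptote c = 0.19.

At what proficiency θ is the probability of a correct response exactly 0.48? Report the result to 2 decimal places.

-2.74

P(θ) = c + (1 − c) · 1 / (1 + exp(−D·a(θ − b)))
Remove guessing floor: (0.48 − 0.19)/(1 − 0.19) = 0.3580
logit = ln(0.3580/0.6420) = -0.5839
θ = b + logit/(1.7·a) = -2.4 + (-0.5839)/1.7000 = -2.7435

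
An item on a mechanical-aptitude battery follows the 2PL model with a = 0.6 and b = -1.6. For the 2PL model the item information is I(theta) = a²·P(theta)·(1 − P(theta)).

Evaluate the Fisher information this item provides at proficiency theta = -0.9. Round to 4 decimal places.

0.0861

P = 1/(1+e^{-0.4200}) = 0.6035
P(1−P) = 0.6035 × 0.3965 = 0.2393
I = a² × P(1−P) = 0.6² × 0.2393 = 0.08614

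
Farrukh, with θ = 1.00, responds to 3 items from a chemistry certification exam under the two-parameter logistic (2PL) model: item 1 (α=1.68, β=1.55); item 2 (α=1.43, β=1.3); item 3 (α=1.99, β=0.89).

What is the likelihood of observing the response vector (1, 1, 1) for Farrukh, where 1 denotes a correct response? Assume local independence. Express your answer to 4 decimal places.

P(θ) = 1 / (1 + exp(−α(θ − β)))
P_1 = 1/(1+e^{0.9240}) = 0.2841
P_2 = 1/(1+e^{0.4290}) = 0.3944
P_3 = 1/(1+e^{-0.2189}) = 0.5545
L = P_1 × P_2 × P_3 = 0.2841 × 0.3944 × 0.5545 = 0.06214

0.0621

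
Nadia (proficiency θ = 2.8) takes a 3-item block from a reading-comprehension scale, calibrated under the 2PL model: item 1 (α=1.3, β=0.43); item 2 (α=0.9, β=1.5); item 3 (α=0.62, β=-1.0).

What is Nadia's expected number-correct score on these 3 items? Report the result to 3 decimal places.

P(θ) = 1 / (1 + exp(−α(θ − β)))
P_1 = 1/(1+e^{-3.0810}) = 0.9561
P_2 = 1/(1+e^{-1.1700}) = 0.7631
P_3 = 1/(1+e^{-2.3560}) = 0.9134
E[score] = 0.9561 + 0.7631 + 0.9134 = 2.6327

2.633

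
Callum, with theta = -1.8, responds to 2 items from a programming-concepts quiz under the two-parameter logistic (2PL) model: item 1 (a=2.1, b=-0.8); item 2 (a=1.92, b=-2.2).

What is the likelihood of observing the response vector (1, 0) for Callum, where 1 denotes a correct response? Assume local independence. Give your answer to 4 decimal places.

P(theta) = 1 / (1 + exp(−a(theta − b)))
P_1 = 1/(1+e^{2.1000}) = 0.1091
P_2 = 1/(1+e^{-0.7680}) = 0.6831
L = P_1 × (1−P_2) = 0.1091 × 0.3169 = 0.03457

0.0346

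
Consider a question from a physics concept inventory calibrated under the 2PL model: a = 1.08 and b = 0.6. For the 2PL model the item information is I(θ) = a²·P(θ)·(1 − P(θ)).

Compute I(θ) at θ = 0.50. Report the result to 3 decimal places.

P = 1/(1+e^{0.1080}) = 0.4730
P(1−P) = 0.4730 × 0.5270 = 0.2493
I = a² × P(1−P) = 1.08² × 0.2493 = 0.29075

0.291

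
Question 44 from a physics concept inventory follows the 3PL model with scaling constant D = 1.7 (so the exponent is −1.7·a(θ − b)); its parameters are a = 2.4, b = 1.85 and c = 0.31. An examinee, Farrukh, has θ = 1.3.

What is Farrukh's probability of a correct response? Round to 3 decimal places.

P(θ) = c + (1 − c) · 1 / (1 + exp(−D·a(θ − b)))
Exponent: 1.7 × 2.4 × (1.3 − 1.85) = -2.2440
1/(1 + e^{2.2440}) = 0.0959
P = 0.31 + 0.69 × 0.0959 = 0.3761

0.376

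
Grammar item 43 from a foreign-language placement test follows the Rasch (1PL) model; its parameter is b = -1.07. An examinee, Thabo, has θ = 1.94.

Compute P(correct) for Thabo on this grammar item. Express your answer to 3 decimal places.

0.953

P(θ) = 1 / (1 + exp(−(θ − b)))
Exponent: (1.94 − (-1.07)) = 3.0100
1/(1 + e^{-3.0100}) = 0.9530
P = 0.9530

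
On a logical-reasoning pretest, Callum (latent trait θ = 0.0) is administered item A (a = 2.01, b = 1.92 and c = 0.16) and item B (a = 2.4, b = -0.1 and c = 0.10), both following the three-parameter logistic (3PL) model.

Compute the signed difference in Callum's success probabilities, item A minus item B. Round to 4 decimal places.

P(θ) = c + (1 − c) · 1 / (1 + exp(−a(θ − b)))
P_A = 0.1773
P_B = 0.6037
P_A − P_B = -0.4264

-0.4264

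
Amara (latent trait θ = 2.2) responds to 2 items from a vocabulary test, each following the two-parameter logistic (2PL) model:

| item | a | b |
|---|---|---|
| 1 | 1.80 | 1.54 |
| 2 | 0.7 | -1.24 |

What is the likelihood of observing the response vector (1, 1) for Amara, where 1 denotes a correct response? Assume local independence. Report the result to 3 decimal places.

0.703

P(θ) = 1 / (1 + exp(−a(θ − b)))
P_1 = 1/(1+e^{-1.1880}) = 0.7664
P_2 = 1/(1+e^{-2.4080}) = 0.9174
L = P_1 × P_2 = 0.7664 × 0.9174 = 0.70311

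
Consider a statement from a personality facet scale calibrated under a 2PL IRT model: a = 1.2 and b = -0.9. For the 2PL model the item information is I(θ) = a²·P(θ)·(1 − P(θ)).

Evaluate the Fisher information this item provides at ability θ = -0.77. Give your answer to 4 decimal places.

0.3578

P = 1/(1+e^{-0.1560}) = 0.5389
P(1−P) = 0.5389 × 0.4611 = 0.2485
I = a² × P(1−P) = 1.2² × 0.2485 = 0.35782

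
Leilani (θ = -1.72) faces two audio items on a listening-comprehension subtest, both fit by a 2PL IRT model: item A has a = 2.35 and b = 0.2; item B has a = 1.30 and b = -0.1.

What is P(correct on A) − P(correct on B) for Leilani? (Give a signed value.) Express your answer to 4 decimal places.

P(θ) = 1 / (1 + exp(−a(θ − b)))
P_A = 0.0109
P_B = 0.1085
P_A − P_B = -0.0977

-0.0977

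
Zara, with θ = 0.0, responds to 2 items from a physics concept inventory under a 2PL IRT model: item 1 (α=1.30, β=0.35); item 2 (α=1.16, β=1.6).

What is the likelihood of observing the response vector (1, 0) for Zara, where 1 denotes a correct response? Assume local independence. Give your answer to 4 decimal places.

P(θ) = 1 / (1 + exp(−α(θ − β)))
P_1 = 1/(1+e^{0.4550}) = 0.3882
P_2 = 1/(1+e^{1.8560}) = 0.1352
L = P_1 × (1−P_2) = 0.3882 × 0.8648 = 0.33570

0.3357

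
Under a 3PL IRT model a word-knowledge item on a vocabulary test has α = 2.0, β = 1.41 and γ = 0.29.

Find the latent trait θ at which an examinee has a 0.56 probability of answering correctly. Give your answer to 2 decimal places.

1.17

P(θ) = γ + (1 − γ) · 1 / (1 + exp(−α(θ − β)))
Remove guessing floor: (0.56 − 0.29)/(1 − 0.29) = 0.3803
logit = ln(0.3803/0.6197) = -0.4884
θ = β + logit/(α) = 1.41 + (-0.4884)/2.0000 = 1.1658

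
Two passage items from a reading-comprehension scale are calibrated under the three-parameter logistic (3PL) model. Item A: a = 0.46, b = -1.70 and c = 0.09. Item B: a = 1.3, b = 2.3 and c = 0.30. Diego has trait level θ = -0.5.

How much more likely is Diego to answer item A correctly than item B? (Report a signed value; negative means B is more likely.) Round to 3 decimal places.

0.350

P(θ) = c + (1 − c) · 1 / (1 + exp(−a(θ − b)))
P_A = 0.6675
P_B = 0.3179
P_A − P_B = 0.3496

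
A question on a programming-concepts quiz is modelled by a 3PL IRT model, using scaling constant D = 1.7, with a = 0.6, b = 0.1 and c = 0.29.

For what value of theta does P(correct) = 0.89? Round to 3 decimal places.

P(theta) = c + (1 − c) · 1 / (1 + exp(−D·a(theta − b)))
Remove guessing floor: (0.89 − 0.29)/(1 − 0.29) = 0.8451
logit = ln(0.8451/0.1549) = 1.6964
theta = b + logit/(1.7·a) = 0.1 + 1.6964/1.0200 = 1.7632

1.763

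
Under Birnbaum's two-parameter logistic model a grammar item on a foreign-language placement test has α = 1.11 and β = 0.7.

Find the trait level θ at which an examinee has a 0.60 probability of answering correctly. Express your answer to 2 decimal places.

1.07

P(θ) = 1 / (1 + exp(−α(θ − β)))
logit = ln(0.6000/0.4000) = 0.4055
θ = β + logit/(α) = 0.7 + 0.4055/1.1100 = 1.0653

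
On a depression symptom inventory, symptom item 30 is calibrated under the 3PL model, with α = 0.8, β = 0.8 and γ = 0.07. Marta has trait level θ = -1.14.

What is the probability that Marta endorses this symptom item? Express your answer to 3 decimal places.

P(θ) = γ + (1 − γ) · 1 / (1 + exp(−α(θ − β)))
Exponent: 0.8 × (-1.14 − 0.8) = -1.5520
1/(1 + e^{1.5520}) = 0.1748
P = 0.07 + 0.93 × 0.1748 = 0.2326

0.233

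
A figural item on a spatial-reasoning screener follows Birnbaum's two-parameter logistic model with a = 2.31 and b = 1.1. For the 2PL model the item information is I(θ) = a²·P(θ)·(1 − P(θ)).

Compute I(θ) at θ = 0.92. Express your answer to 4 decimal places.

1.2780

P = 1/(1+e^{0.4158}) = 0.3975
P(1−P) = 0.3975 × 0.6025 = 0.2395
I = a² × P(1−P) = 2.31² × 0.2395 = 1.27799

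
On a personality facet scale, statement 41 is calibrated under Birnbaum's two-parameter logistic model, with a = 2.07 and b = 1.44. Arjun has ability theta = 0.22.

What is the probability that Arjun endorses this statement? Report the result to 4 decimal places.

0.0741

P(theta) = 1 / (1 + exp(−a(theta − b)))
Exponent: 2.07 × (0.22 − 1.44) = -2.5254
1/(1 + e^{2.5254}) = 0.0741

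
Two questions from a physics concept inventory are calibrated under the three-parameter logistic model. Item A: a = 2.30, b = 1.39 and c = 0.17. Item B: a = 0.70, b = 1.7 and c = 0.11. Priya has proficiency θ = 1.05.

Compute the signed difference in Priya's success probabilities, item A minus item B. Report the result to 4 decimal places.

P(θ) = c + (1 − c) · 1 / (1 + exp(−a(θ − b)))
P_A = 0.4305
P_B = 0.4555
P_A − P_B = -0.0249

-0.0249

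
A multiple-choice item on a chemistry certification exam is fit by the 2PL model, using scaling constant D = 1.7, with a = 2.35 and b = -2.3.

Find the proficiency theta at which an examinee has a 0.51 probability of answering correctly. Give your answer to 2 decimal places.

P(theta) = 1 / (1 + exp(−D·a(theta − b)))
logit = ln(0.5100/0.4900) = 0.0400
theta = b + logit/(1.7·a) = -2.3 + 0.0400/3.9950 = -2.2900

-2.29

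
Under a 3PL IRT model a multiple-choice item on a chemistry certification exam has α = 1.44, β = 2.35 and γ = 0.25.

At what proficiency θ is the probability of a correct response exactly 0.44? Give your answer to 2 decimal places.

P(θ) = γ + (1 − γ) · 1 / (1 + exp(−α(θ − β)))
Remove guessing floor: (0.44 − 0.25)/(1 − 0.25) = 0.2533
logit = ln(0.2533/0.7467) = -1.0809
θ = β + logit/(α) = 2.35 + (-1.0809)/1.4400 = 1.5994

1.60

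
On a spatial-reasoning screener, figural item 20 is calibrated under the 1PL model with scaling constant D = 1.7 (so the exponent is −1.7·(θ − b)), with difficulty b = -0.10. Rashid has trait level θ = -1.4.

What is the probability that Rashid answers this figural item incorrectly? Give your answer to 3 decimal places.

P(θ) = 1 / (1 + exp(−D·(θ − b)))
Exponent: 1.7 × (-1.4 − (-0.10)) = -2.2100
1/(1 + e^{2.2100}) = 0.0989
P = 0.0989
P(incorrect) = 1 − 0.0989 = 0.9011

0.901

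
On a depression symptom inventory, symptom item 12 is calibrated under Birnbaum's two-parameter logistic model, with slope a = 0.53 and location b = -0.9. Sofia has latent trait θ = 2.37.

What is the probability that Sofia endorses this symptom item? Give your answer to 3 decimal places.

P(θ) = 1 / (1 + exp(−a(θ − b)))
Exponent: 0.53 × (2.37 − (-0.9)) = 1.7331
1/(1 + e^{-1.7331}) = 0.8498

0.850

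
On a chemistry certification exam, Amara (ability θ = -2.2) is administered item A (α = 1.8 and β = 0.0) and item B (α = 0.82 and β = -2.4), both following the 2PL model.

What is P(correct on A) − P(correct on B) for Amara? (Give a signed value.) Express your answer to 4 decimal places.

-0.5222

P(θ) = 1 / (1 + exp(−α(θ − β)))
P_A = 0.0187
P_B = 0.5409
P_A − P_B = -0.5222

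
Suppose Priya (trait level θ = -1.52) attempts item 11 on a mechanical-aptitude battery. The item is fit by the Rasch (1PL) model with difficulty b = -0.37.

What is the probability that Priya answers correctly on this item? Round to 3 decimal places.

0.240

P(θ) = 1 / (1 + exp(−(θ − b)))
Exponent: (-1.52 − (-0.37)) = -1.1500
1/(1 + e^{1.1500}) = 0.2405
P = 0.2405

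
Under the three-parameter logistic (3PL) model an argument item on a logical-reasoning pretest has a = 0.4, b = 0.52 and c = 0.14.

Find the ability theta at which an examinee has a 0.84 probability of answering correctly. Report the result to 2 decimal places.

4.21

P(theta) = c + (1 − c) · 1 / (1 + exp(−a(theta − b)))
Remove guessing floor: (0.84 − 0.14)/(1 − 0.14) = 0.8140
logit = ln(0.8140/0.1860) = 1.4759
theta = b + logit/(a) = 0.52 + 1.4759/0.4000 = 4.2098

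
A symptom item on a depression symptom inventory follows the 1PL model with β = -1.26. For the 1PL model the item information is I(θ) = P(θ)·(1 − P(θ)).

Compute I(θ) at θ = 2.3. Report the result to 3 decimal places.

P = 1/(1+e^{-3.5600}) = 0.9723
P(1−P) = 0.9723 × 0.0277 = 0.0269
I = P(1−P) = 0.02689

0.027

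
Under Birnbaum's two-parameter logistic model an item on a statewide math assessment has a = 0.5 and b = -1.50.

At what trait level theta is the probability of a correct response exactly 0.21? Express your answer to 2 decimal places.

P(theta) = 1 / (1 + exp(−a(theta − b)))
logit = ln(0.2100/0.7900) = -1.3249
theta = b + logit/(a) = -1.50 + (-1.3249)/0.5000 = -4.1499

-4.15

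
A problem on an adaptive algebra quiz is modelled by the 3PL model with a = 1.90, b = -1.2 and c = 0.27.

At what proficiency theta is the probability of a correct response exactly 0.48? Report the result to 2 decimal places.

P(theta) = c + (1 − c) · 1 / (1 + exp(−a(theta − b)))
Remove guessing floor: (0.48 − 0.27)/(1 − 0.27) = 0.2877
logit = ln(0.2877/0.7123) = -0.9067
theta = b + logit/(a) = -1.2 + (-0.9067)/1.9000 = -1.6772

-1.68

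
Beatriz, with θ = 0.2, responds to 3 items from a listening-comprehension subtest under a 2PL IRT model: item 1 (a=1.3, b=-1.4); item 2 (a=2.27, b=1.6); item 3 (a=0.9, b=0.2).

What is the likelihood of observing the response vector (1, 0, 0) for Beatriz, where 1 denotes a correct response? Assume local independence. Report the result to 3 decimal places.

0.427

P(θ) = 1 / (1 + exp(−a(θ − b)))
P_1 = 1/(1+e^{-2.0800}) = 0.8889
P_2 = 1/(1+e^{3.1780}) = 0.0400
P_3 = 1/(1+e^{0.0000}) = 0.5000
L = P_1 × (1−P_2) × (1−P_3) = 0.8889 × 0.9600 × 0.5000 = 0.42669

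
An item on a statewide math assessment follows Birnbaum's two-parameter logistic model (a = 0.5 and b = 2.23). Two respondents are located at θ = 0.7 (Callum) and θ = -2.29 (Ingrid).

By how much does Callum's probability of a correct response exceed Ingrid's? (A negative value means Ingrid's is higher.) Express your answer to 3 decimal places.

P(θ) = 1 / (1 + exp(−a(θ − b)))
P(Callum) = 0.3176  [exponent -0.7650]
P(Ingrid) = 0.0945  [exponent -2.2600]
Difference = 0.3176 − 0.0945 = 0.2231

0.223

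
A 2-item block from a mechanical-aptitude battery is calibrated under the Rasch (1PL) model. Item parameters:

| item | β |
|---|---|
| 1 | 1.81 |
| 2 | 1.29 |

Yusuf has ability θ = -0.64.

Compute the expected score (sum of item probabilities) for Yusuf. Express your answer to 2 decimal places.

P(θ) = 1 / (1 + exp(−(θ − β)))
P_1 = 1/(1+e^{2.4500}) = 0.0794
P_2 = 1/(1+e^{1.9300}) = 0.1268
E[score] = 0.0794 + 0.1268 = 0.2062

0.21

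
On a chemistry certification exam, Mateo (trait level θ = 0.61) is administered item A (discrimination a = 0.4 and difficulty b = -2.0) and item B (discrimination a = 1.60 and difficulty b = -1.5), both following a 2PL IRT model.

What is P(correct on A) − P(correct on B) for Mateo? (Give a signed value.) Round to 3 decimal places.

-0.227

P(θ) = 1 / (1 + exp(−a(θ − b)))
P_A = 0.7396
P_B = 0.9669
P_A − P_B = -0.2273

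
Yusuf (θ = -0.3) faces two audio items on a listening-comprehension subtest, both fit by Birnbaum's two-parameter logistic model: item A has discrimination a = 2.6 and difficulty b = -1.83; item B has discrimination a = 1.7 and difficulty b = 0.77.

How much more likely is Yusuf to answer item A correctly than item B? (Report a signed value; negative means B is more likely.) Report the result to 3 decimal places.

0.842

P(θ) = 1 / (1 + exp(−a(θ − b)))
P_A = 0.9816
P_B = 0.1396
P_A − P_B = 0.8421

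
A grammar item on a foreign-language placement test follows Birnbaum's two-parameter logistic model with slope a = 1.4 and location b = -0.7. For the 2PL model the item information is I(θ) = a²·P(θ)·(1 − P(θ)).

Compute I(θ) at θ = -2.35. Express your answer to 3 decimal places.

P = 1/(1+e^{2.3100}) = 0.0903
P(1−P) = 0.0903 × 0.9097 = 0.0821
I = a² × P(1−P) = 1.4² × 0.0821 = 0.16100

0.161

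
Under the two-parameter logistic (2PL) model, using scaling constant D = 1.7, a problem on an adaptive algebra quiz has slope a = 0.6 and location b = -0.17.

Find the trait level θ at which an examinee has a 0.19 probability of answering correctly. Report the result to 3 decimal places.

P(θ) = 1 / (1 + exp(−D·a(θ − b)))
logit = ln(0.1900/0.8100) = -1.4500
θ = b + logit/(1.7·a) = -0.17 + (-1.4500)/1.0200 = -1.5916

-1.592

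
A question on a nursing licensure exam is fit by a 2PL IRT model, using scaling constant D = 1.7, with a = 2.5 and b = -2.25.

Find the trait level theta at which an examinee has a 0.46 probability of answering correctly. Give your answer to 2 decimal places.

P(theta) = 1 / (1 + exp(−D·a(theta − b)))
logit = ln(0.4600/0.5400) = -0.1603
theta = b + logit/(1.7·a) = -2.25 + (-0.1603)/4.2500 = -2.2877

-2.29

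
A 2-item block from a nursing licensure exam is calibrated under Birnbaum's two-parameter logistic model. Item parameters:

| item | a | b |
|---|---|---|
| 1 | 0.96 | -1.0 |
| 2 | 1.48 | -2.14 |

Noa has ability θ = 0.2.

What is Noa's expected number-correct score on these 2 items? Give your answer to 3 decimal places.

P(θ) = 1 / (1 + exp(−a(θ − b)))
P_1 = 1/(1+e^{-1.1520}) = 0.7599
P_2 = 1/(1+e^{-3.4632}) = 0.9696
E[score] = 0.7599 + 0.9696 = 1.7295

1.729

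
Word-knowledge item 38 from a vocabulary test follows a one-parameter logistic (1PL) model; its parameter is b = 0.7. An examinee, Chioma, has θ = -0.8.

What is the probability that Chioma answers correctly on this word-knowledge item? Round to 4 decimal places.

0.1824

P(θ) = 1 / (1 + exp(−(θ − b)))
Exponent: (-0.8 − 0.7) = -1.5000
1/(1 + e^{1.5000}) = 0.1824
P = 0.1824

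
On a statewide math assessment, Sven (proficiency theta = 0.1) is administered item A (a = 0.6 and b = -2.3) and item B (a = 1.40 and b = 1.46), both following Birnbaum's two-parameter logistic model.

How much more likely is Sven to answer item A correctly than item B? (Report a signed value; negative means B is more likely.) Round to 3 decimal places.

P(theta) = 1 / (1 + exp(−a(theta − b)))
P_A = 0.8085
P_B = 0.1297
P_A − P_B = 0.6788

0.679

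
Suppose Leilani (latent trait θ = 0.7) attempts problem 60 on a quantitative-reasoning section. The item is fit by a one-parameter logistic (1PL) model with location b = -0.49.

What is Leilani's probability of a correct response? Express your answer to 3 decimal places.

0.767

P(θ) = 1 / (1 + exp(−(θ − b)))
Exponent: (0.7 − (-0.49)) = 1.1900
1/(1 + e^{-1.1900}) = 0.7667
P = 0.7667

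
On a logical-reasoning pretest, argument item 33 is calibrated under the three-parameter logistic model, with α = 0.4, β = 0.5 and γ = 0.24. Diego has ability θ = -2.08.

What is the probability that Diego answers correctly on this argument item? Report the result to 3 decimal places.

P(θ) = γ + (1 − γ) · 1 / (1 + exp(−α(θ − β)))
Exponent: 0.4 × (-2.08 − 0.5) = -1.0320
1/(1 + e^{1.0320}) = 0.2627
P = 0.24 + 0.76 × 0.2627 = 0.4396

0.440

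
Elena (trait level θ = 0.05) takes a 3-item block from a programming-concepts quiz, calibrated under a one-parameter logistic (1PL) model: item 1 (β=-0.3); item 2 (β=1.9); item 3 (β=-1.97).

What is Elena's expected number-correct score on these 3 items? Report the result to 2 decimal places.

P(θ) = 1 / (1 + exp(−(θ − β)))
P_1 = 1/(1+e^{-0.3500}) = 0.5866
P_2 = 1/(1+e^{1.8500}) = 0.1359
P_3 = 1/(1+e^{-2.0200}) = 0.8829
E[score] = 0.5866 + 0.1359 + 0.8829 = 1.6054

1.61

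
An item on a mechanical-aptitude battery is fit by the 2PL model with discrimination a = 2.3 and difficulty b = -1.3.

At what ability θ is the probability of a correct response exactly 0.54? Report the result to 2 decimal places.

P(θ) = 1 / (1 + exp(−a(θ − b)))
logit = ln(0.5400/0.4600) = 0.1603
θ = b + logit/(a) = -1.3 + 0.1603/2.3000 = -1.2303

-1.23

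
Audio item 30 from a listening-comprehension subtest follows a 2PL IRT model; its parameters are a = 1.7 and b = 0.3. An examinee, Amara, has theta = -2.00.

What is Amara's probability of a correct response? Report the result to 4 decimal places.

P(theta) = 1 / (1 + exp(−a(theta − b)))
Exponent: 1.7 × (-2.00 − 0.3) = -3.9100
1/(1 + e^{3.9100}) = 0.0196

0.0196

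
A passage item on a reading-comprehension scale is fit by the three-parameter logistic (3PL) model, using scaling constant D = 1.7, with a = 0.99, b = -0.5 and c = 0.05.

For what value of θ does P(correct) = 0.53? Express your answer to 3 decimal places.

-0.487

P(θ) = c + (1 − c) · 1 / (1 + exp(−D·a(θ − b)))
Remove guessing floor: (0.53 − 0.05)/(1 − 0.05) = 0.5053
logit = ln(0.5053/0.4947) = 0.0211
θ = b + logit/(1.7·a) = -0.5 + 0.0211/1.6830 = -0.4875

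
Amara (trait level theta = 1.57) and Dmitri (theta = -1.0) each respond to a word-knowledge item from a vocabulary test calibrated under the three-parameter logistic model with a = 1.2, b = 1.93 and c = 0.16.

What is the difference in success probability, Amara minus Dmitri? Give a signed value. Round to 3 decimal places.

0.306

P(theta) = c + (1 − c) · 1 / (1 + exp(−a(theta − b)))
P(Amara) = 0.4907  [exponent -0.4320]
P(Dmitri) = 0.1842  [exponent -3.5160]
Difference = 0.4907 − 0.1842 = 0.3064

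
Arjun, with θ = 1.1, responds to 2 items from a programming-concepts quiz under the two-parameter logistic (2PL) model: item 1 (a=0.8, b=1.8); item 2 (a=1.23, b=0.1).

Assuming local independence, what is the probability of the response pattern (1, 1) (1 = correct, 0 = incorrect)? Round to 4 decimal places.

P(θ) = 1 / (1 + exp(−a(θ − b)))
P_1 = 1/(1+e^{0.5600}) = 0.3635
P_2 = 1/(1+e^{-1.2300}) = 0.7738
L = P_1 × P_2 = 0.3635 × 0.7738 = 0.28132

0.2813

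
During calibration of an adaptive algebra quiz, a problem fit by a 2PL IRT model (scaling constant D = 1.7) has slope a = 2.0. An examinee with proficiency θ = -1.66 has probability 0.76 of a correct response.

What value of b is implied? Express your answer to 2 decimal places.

-2.00

P(θ) = 1 / (1 + exp(−D·a(θ − b)))
logit(0.76) = ln(0.76/0.24) = 1.1527
b = θ − logit/(1.7·a) = -1.66 − 1.1527/3.4000 = -1.9990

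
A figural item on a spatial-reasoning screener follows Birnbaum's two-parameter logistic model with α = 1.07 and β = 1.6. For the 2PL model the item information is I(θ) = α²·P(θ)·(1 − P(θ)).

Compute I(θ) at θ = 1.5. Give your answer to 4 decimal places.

P = 1/(1+e^{0.1070}) = 0.4733
P(1−P) = 0.4733 × 0.5267 = 0.2493
I = α² × P(1−P) = 1.07² × 0.2493 = 0.28541

0.2854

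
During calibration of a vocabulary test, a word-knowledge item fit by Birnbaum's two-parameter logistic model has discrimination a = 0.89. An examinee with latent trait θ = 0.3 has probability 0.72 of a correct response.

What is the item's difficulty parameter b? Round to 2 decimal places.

P(θ) = 1 / (1 + exp(−a(θ − b)))
logit(0.72) = ln(0.72/0.28) = 0.9445
b = θ − logit/(a) = 0.3 − 0.9445/0.8900 = -0.7612

-0.76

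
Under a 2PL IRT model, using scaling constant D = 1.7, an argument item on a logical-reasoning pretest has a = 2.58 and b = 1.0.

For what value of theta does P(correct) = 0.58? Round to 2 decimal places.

1.07

P(theta) = 1 / (1 + exp(−D·a(theta − b)))
logit = ln(0.5800/0.4200) = 0.3228
theta = b + logit/(1.7·a) = 1.0 + 0.3228/4.3860 = 1.0736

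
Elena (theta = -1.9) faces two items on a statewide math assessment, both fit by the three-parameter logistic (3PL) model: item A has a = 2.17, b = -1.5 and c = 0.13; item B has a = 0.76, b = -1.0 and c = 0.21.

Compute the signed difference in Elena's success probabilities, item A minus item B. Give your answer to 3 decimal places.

P(theta) = c + (1 − c) · 1 / (1 + exp(−a(theta − b)))
P_A = 0.3872
P_B = 0.4749
P_A − P_B = -0.0877

-0.088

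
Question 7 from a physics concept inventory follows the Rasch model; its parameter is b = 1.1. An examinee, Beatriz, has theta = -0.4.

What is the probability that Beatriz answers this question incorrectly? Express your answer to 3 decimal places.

0.818

P(theta) = 1 / (1 + exp(−(theta − b)))
Exponent: (-0.4 − 1.1) = -1.5000
1/(1 + e^{1.5000}) = 0.1824
P = 0.1824
P(incorrect) = 1 − 0.1824 = 0.8176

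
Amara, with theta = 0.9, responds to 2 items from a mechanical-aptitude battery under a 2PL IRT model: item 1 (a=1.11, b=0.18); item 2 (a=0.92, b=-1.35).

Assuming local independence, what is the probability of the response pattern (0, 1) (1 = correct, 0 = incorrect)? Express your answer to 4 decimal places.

P(theta) = 1 / (1 + exp(−a(theta − b)))
P_1 = 1/(1+e^{-0.7992}) = 0.6898
P_2 = 1/(1+e^{-2.0700}) = 0.8880
L = (1−P_1) × P_2 = 0.3102 × 0.8880 = 0.27544

0.2754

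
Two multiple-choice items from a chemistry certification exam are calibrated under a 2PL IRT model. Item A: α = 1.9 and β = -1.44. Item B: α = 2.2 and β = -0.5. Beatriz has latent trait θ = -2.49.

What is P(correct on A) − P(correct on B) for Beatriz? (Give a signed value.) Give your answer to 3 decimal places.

P(θ) = 1 / (1 + exp(−α(θ − β)))
P_A = 0.1197
P_B = 0.0124
P_A − P_B = 0.1073

0.107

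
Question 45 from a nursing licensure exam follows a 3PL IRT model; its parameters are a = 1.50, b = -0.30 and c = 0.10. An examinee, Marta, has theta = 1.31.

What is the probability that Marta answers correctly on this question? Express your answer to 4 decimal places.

0.9262

P(theta) = c + (1 − c) · 1 / (1 + exp(−a(theta − b)))
Exponent: 1.50 × (1.31 − (-0.30)) = 2.4150
1/(1 + e^{-2.4150}) = 0.9180
P = 0.10 + 0.90 × 0.9180 = 0.9262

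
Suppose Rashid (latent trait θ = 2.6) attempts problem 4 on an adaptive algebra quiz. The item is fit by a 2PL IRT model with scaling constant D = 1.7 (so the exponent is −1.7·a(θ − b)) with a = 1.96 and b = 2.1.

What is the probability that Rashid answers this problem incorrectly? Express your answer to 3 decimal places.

P(θ) = 1 / (1 + exp(−D·a(θ − b)))
Exponent: 1.7 × 1.96 × (2.6 − 2.1) = 1.6660
1/(1 + e^{-1.6660}) = 0.8410
P = 0.8410
P(incorrect) = 1 − 0.8410 = 0.1590

0.159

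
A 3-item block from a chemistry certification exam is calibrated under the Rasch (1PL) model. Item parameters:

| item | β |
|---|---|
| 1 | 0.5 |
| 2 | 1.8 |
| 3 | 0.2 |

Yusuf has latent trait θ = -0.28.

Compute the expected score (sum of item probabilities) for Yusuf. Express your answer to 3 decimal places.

0.808

P(θ) = 1 / (1 + exp(−(θ − β)))
P_1 = 1/(1+e^{0.7800}) = 0.3143
P_2 = 1/(1+e^{2.0800}) = 0.1111
P_3 = 1/(1+e^{0.4800}) = 0.3823
E[score] = 0.3143 + 0.1111 + 0.3823 = 0.8076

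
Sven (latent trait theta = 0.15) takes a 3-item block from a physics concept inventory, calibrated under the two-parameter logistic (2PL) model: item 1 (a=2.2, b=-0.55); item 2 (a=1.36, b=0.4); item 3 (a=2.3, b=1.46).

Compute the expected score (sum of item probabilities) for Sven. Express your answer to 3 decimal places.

P(theta) = 1 / (1 + exp(−a(theta − b)))
P_1 = 1/(1+e^{-1.5400}) = 0.8235
P_2 = 1/(1+e^{0.3400}) = 0.4158
P_3 = 1/(1+e^{3.0130}) = 0.0468
E[score] = 0.8235 + 0.4158 + 0.0468 = 1.2861

1.286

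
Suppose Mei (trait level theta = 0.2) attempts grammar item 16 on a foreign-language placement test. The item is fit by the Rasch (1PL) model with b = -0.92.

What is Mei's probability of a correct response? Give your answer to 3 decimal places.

0.754

P(theta) = 1 / (1 + exp(−(theta − b)))
Exponent: (0.2 − (-0.92)) = 1.1200
1/(1 + e^{-1.1200}) = 0.7540
P = 0.7540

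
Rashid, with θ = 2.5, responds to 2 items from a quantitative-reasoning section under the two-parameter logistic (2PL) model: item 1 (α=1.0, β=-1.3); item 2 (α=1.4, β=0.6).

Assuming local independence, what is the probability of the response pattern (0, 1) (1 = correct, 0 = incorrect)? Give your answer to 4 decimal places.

P(θ) = 1 / (1 + exp(−α(θ − β)))
P_1 = 1/(1+e^{-3.8000}) = 0.9781
P_2 = 1/(1+e^{-2.6600}) = 0.9346
L = (1−P_1) × P_2 = 0.0219 × 0.9346 = 0.02045

0.0205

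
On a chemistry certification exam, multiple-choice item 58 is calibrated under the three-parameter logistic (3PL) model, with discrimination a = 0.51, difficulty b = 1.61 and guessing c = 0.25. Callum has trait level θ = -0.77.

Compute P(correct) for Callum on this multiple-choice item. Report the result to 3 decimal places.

0.422

P(θ) = c + (1 − c) · 1 / (1 + exp(−a(θ − b)))
Exponent: 0.51 × (-0.77 − 1.61) = -1.2138
1/(1 + e^{1.2138}) = 0.2290
P = 0.25 + 0.75 × 0.2290 = 0.4218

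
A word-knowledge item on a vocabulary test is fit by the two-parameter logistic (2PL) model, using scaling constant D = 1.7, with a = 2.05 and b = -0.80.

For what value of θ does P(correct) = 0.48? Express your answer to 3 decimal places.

P(θ) = 1 / (1 + exp(−D·a(θ − b)))
logit = ln(0.4800/0.5200) = -0.0800
θ = b + logit/(1.7·a) = -0.80 + (-0.0800)/3.4850 = -0.8230

-0.823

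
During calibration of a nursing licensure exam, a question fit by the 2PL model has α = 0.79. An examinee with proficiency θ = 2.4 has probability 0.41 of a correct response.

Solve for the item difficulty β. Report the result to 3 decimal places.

P(θ) = 1 / (1 + exp(−α(θ − β)))
logit(0.41) = ln(0.41/0.59) = -0.3640
β = θ − logit/(α) = 2.4 − (-0.3640)/0.7900 = 2.8607

2.861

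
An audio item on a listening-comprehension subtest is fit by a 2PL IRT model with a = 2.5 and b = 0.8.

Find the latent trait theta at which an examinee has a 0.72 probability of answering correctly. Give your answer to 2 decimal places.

P(theta) = 1 / (1 + exp(−a(theta − b)))
logit = ln(0.7200/0.2800) = 0.9445
theta = b + logit/(a) = 0.8 + 0.9445/2.5000 = 1.1778

1.18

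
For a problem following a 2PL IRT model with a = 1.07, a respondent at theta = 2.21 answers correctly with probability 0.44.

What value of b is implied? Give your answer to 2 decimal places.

P(theta) = 1 / (1 + exp(−a(theta − b)))
logit(0.44) = ln(0.44/0.56) = -0.2412
b = theta − logit/(a) = 2.21 − (-0.2412)/1.0700 = 2.4354

2.44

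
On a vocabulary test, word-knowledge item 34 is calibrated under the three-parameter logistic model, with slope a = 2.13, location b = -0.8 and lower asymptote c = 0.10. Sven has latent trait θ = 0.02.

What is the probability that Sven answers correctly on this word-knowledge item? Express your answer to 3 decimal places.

0.866

P(θ) = c + (1 − c) · 1 / (1 + exp(−a(θ − b)))
Exponent: 2.13 × (0.02 − (-0.8)) = 1.7466
1/(1 + e^{-1.7466}) = 0.8515
P = 0.10 + 0.90 × 0.8515 = 0.8664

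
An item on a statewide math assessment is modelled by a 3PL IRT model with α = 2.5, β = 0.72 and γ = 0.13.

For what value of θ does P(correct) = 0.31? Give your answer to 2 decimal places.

0.18

P(θ) = γ + (1 − γ) · 1 / (1 + exp(−α(θ − β)))
Remove guessing floor: (0.31 − 0.13)/(1 − 0.13) = 0.2069
logit = ln(0.2069/0.7931) = -1.3437
θ = β + logit/(α) = 0.72 + (-1.3437)/2.5000 = 0.1825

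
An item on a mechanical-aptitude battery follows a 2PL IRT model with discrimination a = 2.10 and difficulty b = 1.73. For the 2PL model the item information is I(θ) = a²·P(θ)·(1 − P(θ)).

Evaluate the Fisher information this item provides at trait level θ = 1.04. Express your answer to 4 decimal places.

0.6791

P = 1/(1+e^{1.4490}) = 0.1902
P(1−P) = 0.1902 × 0.8098 = 0.1540
I = a² × P(1−P) = 2.10² × 0.1540 = 0.67912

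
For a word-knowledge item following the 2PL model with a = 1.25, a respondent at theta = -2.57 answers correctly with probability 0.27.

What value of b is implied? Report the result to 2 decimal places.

-1.77

P(theta) = 1 / (1 + exp(−a(theta − b)))
logit(0.27) = ln(0.27/0.73) = -0.9946
b = theta − logit/(a) = -2.57 − (-0.9946)/1.2500 = -1.7743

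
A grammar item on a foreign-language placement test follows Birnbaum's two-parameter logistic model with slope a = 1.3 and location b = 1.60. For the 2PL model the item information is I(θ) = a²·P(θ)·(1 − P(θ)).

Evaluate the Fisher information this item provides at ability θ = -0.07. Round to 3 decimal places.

P = 1/(1+e^{2.1710}) = 0.1024
P(1−P) = 0.1024 × 0.8976 = 0.0919
I = a² × P(1−P) = 1.3² × 0.0919 = 0.15532

0.155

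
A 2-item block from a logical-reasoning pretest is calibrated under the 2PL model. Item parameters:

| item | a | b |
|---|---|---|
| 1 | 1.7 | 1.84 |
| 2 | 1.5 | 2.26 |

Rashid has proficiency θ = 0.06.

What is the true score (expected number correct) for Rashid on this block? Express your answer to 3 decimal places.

0.082

P(θ) = 1 / (1 + exp(−a(θ − b)))
P_1 = 1/(1+e^{3.0260}) = 0.0463
P_2 = 1/(1+e^{3.3000}) = 0.0356
E[score] = 0.0463 + 0.0356 = 0.0818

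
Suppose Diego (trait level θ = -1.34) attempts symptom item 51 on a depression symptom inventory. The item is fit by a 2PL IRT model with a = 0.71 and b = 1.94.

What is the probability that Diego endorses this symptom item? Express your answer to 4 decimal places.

P(θ) = 1 / (1 + exp(−a(θ − b)))
Exponent: 0.71 × (-1.34 − 1.94) = -2.3288
1/(1 + e^{2.3288}) = 0.0888

0.0888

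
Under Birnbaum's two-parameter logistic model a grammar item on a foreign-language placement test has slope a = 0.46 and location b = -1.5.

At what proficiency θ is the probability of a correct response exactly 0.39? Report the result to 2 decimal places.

P(θ) = 1 / (1 + exp(−a(θ − b)))
logit = ln(0.3900/0.6100) = -0.4473
θ = b + logit/(a) = -1.5 + (-0.4473)/0.4600 = -2.4724

-2.47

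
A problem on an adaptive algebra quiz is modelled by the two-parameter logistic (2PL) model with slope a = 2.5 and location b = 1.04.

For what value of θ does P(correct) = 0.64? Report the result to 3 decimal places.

P(θ) = 1 / (1 + exp(−a(θ − b)))
logit = ln(0.6400/0.3600) = 0.5754
θ = b + logit/(a) = 1.04 + 0.5754/2.5000 = 1.2701

1.270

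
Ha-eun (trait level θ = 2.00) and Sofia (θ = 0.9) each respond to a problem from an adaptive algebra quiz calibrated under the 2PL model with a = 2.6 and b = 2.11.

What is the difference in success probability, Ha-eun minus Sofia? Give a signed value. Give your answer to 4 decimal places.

P(θ) = 1 / (1 + exp(−a(θ − b)))
P(Ha-eun) = 0.4290  [exponent -0.2860]
P(Sofia) = 0.0412  [exponent -3.1460]
Difference = 0.4290 − 0.0412 = 0.3877

0.3877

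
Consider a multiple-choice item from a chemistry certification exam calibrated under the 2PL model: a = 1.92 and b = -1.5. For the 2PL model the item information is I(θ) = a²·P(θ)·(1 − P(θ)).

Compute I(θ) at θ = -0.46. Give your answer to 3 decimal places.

P = 1/(1+e^{-1.9968}) = 0.8805
P(1−P) = 0.8805 × 0.1195 = 0.1052
I = a² × P(1−P) = 1.92² × 0.1052 = 0.38799

0.388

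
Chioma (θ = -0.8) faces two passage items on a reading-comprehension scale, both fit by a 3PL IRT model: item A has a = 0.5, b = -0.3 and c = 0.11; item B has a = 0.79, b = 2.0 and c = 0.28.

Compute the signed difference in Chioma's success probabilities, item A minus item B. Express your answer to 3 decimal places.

P(θ) = c + (1 − c) · 1 / (1 + exp(−a(θ − b)))
P_A = 0.4997
P_B = 0.3510
P_A − P_B = 0.1486

0.149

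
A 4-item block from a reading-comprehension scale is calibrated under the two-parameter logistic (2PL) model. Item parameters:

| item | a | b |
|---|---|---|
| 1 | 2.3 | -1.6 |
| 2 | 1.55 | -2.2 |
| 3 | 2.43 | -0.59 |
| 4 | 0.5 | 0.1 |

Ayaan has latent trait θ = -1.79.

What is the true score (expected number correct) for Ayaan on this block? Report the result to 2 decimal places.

P(θ) = 1 / (1 + exp(−a(θ − b)))
P_1 = 1/(1+e^{0.4370}) = 0.3925
P_2 = 1/(1+e^{-0.6355}) = 0.6537
P_3 = 1/(1+e^{2.9160}) = 0.0514
P_4 = 1/(1+e^{0.9450}) = 0.2799
E[score] = 0.3925 + 0.6537 + 0.0514 + 0.2799 = 1.3775

1.38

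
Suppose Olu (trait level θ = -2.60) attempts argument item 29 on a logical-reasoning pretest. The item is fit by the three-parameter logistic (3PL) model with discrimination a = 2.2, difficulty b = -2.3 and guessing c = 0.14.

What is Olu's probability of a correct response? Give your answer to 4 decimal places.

0.4330

P(θ) = c + (1 − c) · 1 / (1 + exp(−a(θ − b)))
Exponent: 2.2 × (-2.60 − (-2.3)) = -0.6600
1/(1 + e^{0.6600}) = 0.3407
P = 0.14 + 0.86 × 0.3407 = 0.4330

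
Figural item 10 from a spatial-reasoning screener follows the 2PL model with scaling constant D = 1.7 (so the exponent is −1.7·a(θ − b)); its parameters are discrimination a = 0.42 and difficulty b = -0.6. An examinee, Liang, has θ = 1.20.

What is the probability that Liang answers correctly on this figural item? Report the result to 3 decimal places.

0.783

P(θ) = 1 / (1 + exp(−D·a(θ − b)))
Exponent: 1.7 × 0.42 × (1.20 − (-0.6)) = 1.2852
1/(1 + e^{-1.2852}) = 0.7833
P = 0.7833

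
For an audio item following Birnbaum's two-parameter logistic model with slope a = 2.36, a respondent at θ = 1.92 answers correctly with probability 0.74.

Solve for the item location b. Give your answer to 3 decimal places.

P(θ) = 1 / (1 + exp(−a(θ − b)))
logit(0.74) = ln(0.74/0.26) = 1.0460
b = θ − logit/(a) = 1.92 − 1.0460/2.3600 = 1.4768

1.477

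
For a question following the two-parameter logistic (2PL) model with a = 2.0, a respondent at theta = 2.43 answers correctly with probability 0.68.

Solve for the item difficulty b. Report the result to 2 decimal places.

P(theta) = 1 / (1 + exp(−a(theta − b)))
logit(0.68) = ln(0.68/0.32) = 0.7538
b = theta − logit/(a) = 2.43 − 0.7538/2.0000 = 2.0531

2.05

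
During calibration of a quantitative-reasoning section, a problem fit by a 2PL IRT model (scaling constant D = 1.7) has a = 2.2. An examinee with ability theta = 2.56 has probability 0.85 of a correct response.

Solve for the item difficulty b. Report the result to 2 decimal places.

2.10

P(theta) = 1 / (1 + exp(−D·a(theta − b)))
logit(0.85) = ln(0.85/0.15) = 1.7346
b = theta − logit/(1.7·a) = 2.56 − 1.7346/3.7400 = 2.0962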